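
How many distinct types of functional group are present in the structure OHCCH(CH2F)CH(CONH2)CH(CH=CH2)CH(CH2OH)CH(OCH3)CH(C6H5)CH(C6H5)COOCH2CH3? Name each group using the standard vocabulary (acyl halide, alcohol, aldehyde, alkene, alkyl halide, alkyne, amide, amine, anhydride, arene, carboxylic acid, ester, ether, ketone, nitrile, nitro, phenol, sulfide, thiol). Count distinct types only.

terminal –CHO: carbonyl C bonded to H and C → aldehyde.
pendant –CH2X: halogen on sp³ carbon → alkyl halide.
pendant –CONH2: carbonyl C bonded to C and N → amide.
pendant –CH=CH2: C=C double bond → alkene.
pendant –CH2OH on an sp³ backbone C → alcohol.
pendant –OCH3: C–O–C with sp³ C, no adjacent C=O → ether.
pendant –C6H5: benzene ring → arene.
pendant –C6H5: benzene ring → arene.
–C(=O)OCH2CH3: carbonyl C bonded to C and to –OEt → ester.
Distinct types present: alcohol, aldehyde, alkene, alkyl halide, amide, arene, ester, ether.

8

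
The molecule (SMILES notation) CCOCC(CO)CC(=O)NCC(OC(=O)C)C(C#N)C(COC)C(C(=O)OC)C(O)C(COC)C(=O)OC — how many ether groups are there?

3

Taking each segment in turn:
  CH2OCH2: C–O–C with sp³ carbons on both sides and no adjacent C=O → ether.
  CH(CH2OH): pendant –CH2OH on an sp³ backbone C → alcohol.
  CH2CONHCH2: –C(=O)–N– linkage → amide (the N is not an amine).
  CH(OCOCH3): pendant –OC(=O)CH3: an acyloxy group → ester.
  CH(CN): pendant –C≡N: nitrile.
  CH(CH2OCH3): pendant –CH2OCH3: C–O–C linkage → ether.
  CH(COOCH3): pendant –COOCH3: carbonyl C bonded to C and –OCH3 → ester.
  CH(OH): –OH on an sp³ carbon → alcohol (secondary).
  CH(CH2OCH3): pendant –CH2OCH3: C–O–C linkage → ether.
  COOCH3: –C(=O)OCH3: carbonyl C bonded to C and to –OCH3 → ester (not ketone + ether).
Ether appears at: CH2OCH2, CH(CH2OCH3), CH(CH2OCH3) → 3.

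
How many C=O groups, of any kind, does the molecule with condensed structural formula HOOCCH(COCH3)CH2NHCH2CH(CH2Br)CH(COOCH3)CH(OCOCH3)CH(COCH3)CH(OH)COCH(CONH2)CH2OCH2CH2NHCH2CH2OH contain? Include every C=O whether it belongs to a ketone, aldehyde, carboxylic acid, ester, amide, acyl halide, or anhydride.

HOOC: carboxylic acid, 1 C=O (running total 1).
CH(COCH3): ketone, 1 C=O (running total 2).
CH(COOCH3): ester, 1 C=O (running total 3).
CH(OCOCH3): ester, 1 C=O (running total 4).
CH(COCH3): ketone, 1 C=O (running total 5).
CO: ketone, 1 C=O (running total 6).
CH(CONH2): amide, 1 C=O (running total 7).

7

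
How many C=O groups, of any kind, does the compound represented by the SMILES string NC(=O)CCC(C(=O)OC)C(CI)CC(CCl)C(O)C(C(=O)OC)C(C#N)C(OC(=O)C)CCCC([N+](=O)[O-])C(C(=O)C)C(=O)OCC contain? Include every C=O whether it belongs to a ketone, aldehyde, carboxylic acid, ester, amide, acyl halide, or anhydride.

6

H2NCO: amide, 1 C=O (running total 1).
CH(COOCH3): ester, 1 C=O (running total 2).
CH(COOCH3): ester, 1 C=O (running total 3).
CH(OCOCH3): ester, 1 C=O (running total 4).
CH(COCH3): ketone, 1 C=O (running total 5).
COOCH2CH3: ester, 1 C=O (running total 6).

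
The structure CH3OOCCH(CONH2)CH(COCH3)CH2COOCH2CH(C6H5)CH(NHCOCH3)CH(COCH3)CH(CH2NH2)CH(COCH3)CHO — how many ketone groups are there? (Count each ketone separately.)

3

CH3O–C(=O)–: carbonyl C bonded to C and to –OCH3 → ester (not ketone + ether).
pendant –CONH2: carbonyl C bonded to C and N → amide.
pendant –COCH3: carbonyl C bonded to two carbons → ketone.
–C(=O)–O–C with C on the carbonyl side → ester.
pendant –C6H5: benzene ring → arene.
pendant –NHC(=O)CH3: N bonded to a carbonyl → amide (not amine).
pendant –COCH3: carbonyl C bonded to two carbons → ketone.
pendant –CH2NH2: N on sp³ C, no adjacent C=O → amine.
pendant –COCH3: carbonyl C bonded to two carbons → ketone.
terminal –CHO: carbonyl C bonded to H and C → aldehyde.
Ketone appears at: CH(COCH3), CH(COCH3), CH(COCH3) → 3.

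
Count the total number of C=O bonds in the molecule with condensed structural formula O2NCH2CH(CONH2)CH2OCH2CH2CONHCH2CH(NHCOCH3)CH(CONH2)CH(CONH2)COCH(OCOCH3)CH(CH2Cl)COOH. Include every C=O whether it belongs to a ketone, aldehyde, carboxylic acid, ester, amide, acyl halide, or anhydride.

CH(CONH2): amide, 1 C=O (running total 1).
CH2CONHCH2: amide, 1 C=O (running total 2).
CH(NHCOCH3): amide, 1 C=O (running total 3).
CH(CONH2): amide, 1 C=O (running total 4).
CH(CONH2): amide, 1 C=O (running total 5).
CO: ketone, 1 C=O (running total 6).
CH(OCOCH3): ester, 1 C=O (running total 7).
COOH: carboxylic acid, 1 C=O (running total 8).

8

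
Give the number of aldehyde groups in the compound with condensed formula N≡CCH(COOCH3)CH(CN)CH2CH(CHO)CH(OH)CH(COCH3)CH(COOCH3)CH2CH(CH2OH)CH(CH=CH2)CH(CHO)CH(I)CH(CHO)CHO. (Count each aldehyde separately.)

N≡C–: carbon triple-bonded to nitrogen → nitrile.
pendant –COOCH3: carbonyl C bonded to C and –OCH3 → ester.
pendant –C≡N: nitrile.
pendant –CHO: carbonyl C bonded to C and H → aldehyde.
–OH on an sp³ carbon → alcohol (secondary).
pendant –COCH3: carbonyl C bonded to two carbons → ketone.
pendant –COOCH3: carbonyl C bonded to C and –OCH3 → ester.
pendant –CH2OH on an sp³ backbone C → alcohol.
pendant –CH=CH2: C=C double bond → alkene.
pendant –CHO: carbonyl C bonded to C and H → aldehyde.
halogen on an sp³ carbon → alkyl halide.
pendant –CHO: carbonyl C bonded to C and H → aldehyde.
terminal –CHO: carbonyl C bonded to H and C → aldehyde.
Aldehyde appears at: CH(CHO), CH(CHO), CH(CHO), CHO → 4.

4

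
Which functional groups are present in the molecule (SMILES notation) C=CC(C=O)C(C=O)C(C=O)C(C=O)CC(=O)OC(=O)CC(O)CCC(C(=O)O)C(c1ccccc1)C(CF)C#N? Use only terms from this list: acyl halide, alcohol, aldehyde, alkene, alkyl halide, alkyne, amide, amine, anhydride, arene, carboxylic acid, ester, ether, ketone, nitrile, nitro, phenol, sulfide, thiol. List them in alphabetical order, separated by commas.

Working along the chain:
  CH2=CH: C=C double bond → alkene.
  CH(CHO): pendant –CHO: carbonyl C bonded to C and H → aldehyde.
  CH(CHO): pendant –CHO: carbonyl C bonded to C and H → aldehyde.
  CH(CHO): pendant –CHO: carbonyl C bonded to C and H → aldehyde.
  CH(CHO): pendant –CHO: carbonyl C bonded to C and H → aldehyde.
  CH2CO-O-COCH2: two acyl groups sharing one oxygen, –C(=O)–O–C(=O)– → anhydride.
  CH(OH): –OH on an sp³ carbon → alcohol (secondary).
  CH(COOH): pendant –COOH: carbonyl C bonded to C and –OH → carboxylic acid.
  CH(C6H5): pendant –C6H5: benzene ring → arene.
  CH(CH2F): pendant –CH2X: halogen on sp³ carbon → alkyl halide.
  CN: –C≡N: carbon triple-bonded to nitrogen → nitrile.

alcohol, aldehyde, alkene, alkyl halide, anhydride, arene, carboxylic acid, nitrile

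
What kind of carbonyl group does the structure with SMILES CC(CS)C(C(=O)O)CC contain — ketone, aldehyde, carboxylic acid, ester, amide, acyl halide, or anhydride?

The carbonyl is in the CH(COOH) segment: pendant –COOH: carbonyl C bonded to C and –OH → carboxylic acid.

carboxylic acid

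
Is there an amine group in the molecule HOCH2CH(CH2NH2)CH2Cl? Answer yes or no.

HO– on an sp³ carbon → alcohol.
pendant –CH2NH2: N on sp³ C, no adjacent C=O → amine.
halogen on an sp³ carbon → alkyl halide.
The CH(CH2NH2) segment supplies the amine: pendant –CH2NH2: N on sp³ C, no adjacent C=O → amine.

yes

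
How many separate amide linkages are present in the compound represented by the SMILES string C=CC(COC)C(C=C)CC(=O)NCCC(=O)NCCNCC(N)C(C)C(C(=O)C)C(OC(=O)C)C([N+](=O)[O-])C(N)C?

2

C=C double bond → alkene.
pendant –CH2OCH3: C–O–C linkage → ether.
pendant –CH=CH2: C=C double bond → alkene.
–C(=O)–N– linkage → amide (the N is not an amine).
–C(=O)–N– linkage → amide (the N is not an amine).
C–N–C with sp³ carbons and no adjacent C=O → amine (secondary).
–NH2 on an sp³ carbon with no adjacent C=O → amine.
pendant –COCH3: carbonyl C bonded to two carbons → ketone.
pendant –OC(=O)CH3: an acyloxy group → ester.
–NO2 on an sp³ carbon → nitro (the N=O is not a carbonyl).
–NH2 on an sp³ carbon with no adjacent C=O → amine.
Amide appears at: CH2CONHCH2, CH2CONHCH2 → 2.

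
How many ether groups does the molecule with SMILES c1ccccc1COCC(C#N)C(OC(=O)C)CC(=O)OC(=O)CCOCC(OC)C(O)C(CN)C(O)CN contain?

3

Taking each segment in turn:
  C6H5: C6H5– phenyl ring → arene.
  CH2OCH2: C–O–C with sp³ carbons on both sides and no adjacent C=O → ether.
  CH(CN): pendant –C≡N: nitrile.
  CH(OCOCH3): pendant –OC(=O)CH3: an acyloxy group → ester.
  CH2CO-O-COCH2: two acyl groups sharing one oxygen, –C(=O)–O–C(=O)– → anhydride.
  CH2OCH2: C–O–C with sp³ carbons on both sides and no adjacent C=O → ether.
  CH(OCH3): pendant –OCH3: C–O–C with sp³ C, no adjacent C=O → ether.
  CH(OH): –OH on an sp³ carbon → alcohol (secondary).
  CH(CH2NH2): pendant –CH2NH2: N on sp³ C, no adjacent C=O → amine.
  CH(OH): –OH on an sp³ carbon → alcohol (secondary).
  CH2NH2: –NH2 on an sp³ carbon with no adjacent C=O → amine.
Ether appears at: CH2OCH2, CH2OCH2, CH(OCH3) → 3.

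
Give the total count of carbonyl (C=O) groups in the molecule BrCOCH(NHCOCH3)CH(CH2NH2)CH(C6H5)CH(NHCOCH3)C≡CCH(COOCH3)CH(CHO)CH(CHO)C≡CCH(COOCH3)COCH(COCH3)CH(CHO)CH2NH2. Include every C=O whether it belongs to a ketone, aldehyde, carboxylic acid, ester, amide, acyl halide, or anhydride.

BrCO: acyl halide, 1 C=O (running total 1).
CH(NHCOCH3): amide, 1 C=O (running total 2).
CH(NHCOCH3): amide, 1 C=O (running total 3).
CH(COOCH3): ester, 1 C=O (running total 4).
CH(CHO): aldehyde, 1 C=O (running total 5).
CH(CHO): aldehyde, 1 C=O (running total 6).
CH(COOCH3): ester, 1 C=O (running total 7).
CO: ketone, 1 C=O (running total 8).
CH(COCH3): ketone, 1 C=O (running total 9).
CH(CHO): aldehyde, 1 C=O (running total 10).

10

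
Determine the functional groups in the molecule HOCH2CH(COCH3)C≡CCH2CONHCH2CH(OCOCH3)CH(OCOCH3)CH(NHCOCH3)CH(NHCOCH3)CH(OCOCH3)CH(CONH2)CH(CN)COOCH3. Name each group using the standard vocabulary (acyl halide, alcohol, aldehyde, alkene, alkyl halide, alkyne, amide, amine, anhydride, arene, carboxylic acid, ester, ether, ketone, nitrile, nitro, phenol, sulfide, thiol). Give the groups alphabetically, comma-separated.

alcohol, alkyne, amide, ester, ketone, nitrile

Taking each segment in turn:
  HOCH2: HO– on an sp³ carbon → alcohol.
  CH(COCH3): pendant –COCH3: carbonyl C bonded to two carbons → ketone.
  C≡C: C≡C triple bond → alkyne.
  CH2CONHCH2: –C(=O)–N– linkage → amide (the N is not an amine).
  CH(OCOCH3): pendant –OC(=O)CH3: an acyloxy group → ester.
  CH(OCOCH3): pendant –OC(=O)CH3: an acyloxy group → ester.
  CH(NHCOCH3): pendant –NHC(=O)CH3: N bonded to a carbonyl → amide (not amine).
  CH(NHCOCH3): pendant –NHC(=O)CH3: N bonded to a carbonyl → amide (not amine).
  CH(OCOCH3): pendant –OC(=O)CH3: an acyloxy group → ester.
  CH(CONH2): pendant –CONH2: carbonyl C bonded to C and N → amide.
  CH(CN): pendant –C≡N: nitrile.
  COOCH3: –C(=O)OCH3: carbonyl C bonded to C and to –OCH3 → ester (not ketone + ether).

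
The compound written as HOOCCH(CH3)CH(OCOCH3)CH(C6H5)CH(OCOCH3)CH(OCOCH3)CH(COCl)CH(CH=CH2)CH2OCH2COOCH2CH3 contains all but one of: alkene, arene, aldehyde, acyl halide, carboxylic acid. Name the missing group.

aldehyde

alkene: present (CH(CH=CH2) — pendant –CH=CH2: C=C double bond → alkene).
acyl halide: present (CH(COCl) — pendant –C(=O)X: carbonyl C bonded to C and halogen → acyl halide).
carboxylic acid: present (HOOC — –COOH: carbonyl C bonded to –OH and C → carboxylic acid (the –OH is not a separate alcohol)).
arene: present (CH(C6H5) — pendant –C6H5: benzene ring → arene).
aldehyde: absent. In HOOC, the carbonyl carbon bears –OH, not –H, so it is a carboxylic acid.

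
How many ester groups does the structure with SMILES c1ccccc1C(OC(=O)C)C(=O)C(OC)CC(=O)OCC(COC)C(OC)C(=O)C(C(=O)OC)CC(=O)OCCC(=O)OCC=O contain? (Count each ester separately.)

5

Taking each segment in turn:
  C6H5: C6H5– phenyl ring → arene.
  CH(OCOCH3): pendant –OC(=O)CH3: an acyloxy group → ester.
  CO: –C(=O)– with carbon on both sides → ketone.
  CH(OCH3): pendant –OCH3: C–O–C with sp³ C, no adjacent C=O → ether.
  CH2COOCH2: –C(=O)–O–C with C on the carbonyl side → ester.
  CH(CH2OCH3): pendant –CH2OCH3: C–O–C linkage → ether.
  CH(OCH3): pendant –OCH3: C–O–C with sp³ C, no adjacent C=O → ether.
  CO: –C(=O)– with carbon on both sides → ketone.
  CH(COOCH3): pendant –COOCH3: carbonyl C bonded to C and –OCH3 → ester.
  CH2COOCH2: –C(=O)–O–C with C on the carbonyl side → ester.
  CH2COOCH2: –C(=O)–O–C with C on the carbonyl side → ester.
  CHO: terminal –CHO: carbonyl C bonded to H and C → aldehyde.
Ester appears at: CH(OCOCH3), CH2COOCH2, CH(COOCH3), CH2COOCH2, CH2COOCH2 → 5.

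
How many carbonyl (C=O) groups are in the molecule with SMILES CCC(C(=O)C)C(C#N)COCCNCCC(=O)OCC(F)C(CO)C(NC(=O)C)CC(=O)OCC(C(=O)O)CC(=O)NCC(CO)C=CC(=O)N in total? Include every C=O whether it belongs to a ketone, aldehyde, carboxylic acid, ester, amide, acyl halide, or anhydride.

CH(COCH3): ketone, 1 C=O (running total 1).
CH2COOCH2: ester, 1 C=O (running total 2).
CH(NHCOCH3): amide, 1 C=O (running total 3).
CH2COOCH2: ester, 1 C=O (running total 4).
CH(COOH): carboxylic acid, 1 C=O (running total 5).
CH2CONHCH2: amide, 1 C=O (running total 6).
CONH2: amide, 1 C=O (running total 7).

7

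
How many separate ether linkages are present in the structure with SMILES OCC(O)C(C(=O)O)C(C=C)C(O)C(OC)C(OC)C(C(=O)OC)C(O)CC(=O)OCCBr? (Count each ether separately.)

HO– on an sp³ carbon → alcohol.
–OH on an sp³ carbon → alcohol (secondary).
pendant –COOH: carbonyl C bonded to C and –OH → carboxylic acid.
pendant –CH=CH2: C=C double bond → alkene.
–OH on an sp³ carbon → alcohol (secondary).
pendant –OCH3: C–O–C with sp³ C, no adjacent C=O → ether.
pendant –OCH3: C–O–C with sp³ C, no adjacent C=O → ether.
pendant –COOCH3: carbonyl C bonded to C and –OCH3 → ester.
–OH on an sp³ carbon → alcohol (secondary).
–C(=O)–O–C with C on the carbonyl side → ester.
halogen on an sp³ carbon → alkyl halide.
Ether appears at: CH(OCH3), CH(OCH3) → 2.

2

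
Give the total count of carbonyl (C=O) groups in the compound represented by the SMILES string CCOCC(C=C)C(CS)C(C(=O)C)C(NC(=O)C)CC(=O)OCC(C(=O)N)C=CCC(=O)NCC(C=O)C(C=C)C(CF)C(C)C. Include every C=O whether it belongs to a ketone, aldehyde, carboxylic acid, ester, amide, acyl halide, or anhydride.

6

CH(COCH3): ketone, 1 C=O (running total 1).
CH(NHCOCH3): amide, 1 C=O (running total 2).
CH2COOCH2: ester, 1 C=O (running total 3).
CH(CONH2): amide, 1 C=O (running total 4).
CH2CONHCH2: amide, 1 C=O (running total 5).
CH(CHO): aldehyde, 1 C=O (running total 6).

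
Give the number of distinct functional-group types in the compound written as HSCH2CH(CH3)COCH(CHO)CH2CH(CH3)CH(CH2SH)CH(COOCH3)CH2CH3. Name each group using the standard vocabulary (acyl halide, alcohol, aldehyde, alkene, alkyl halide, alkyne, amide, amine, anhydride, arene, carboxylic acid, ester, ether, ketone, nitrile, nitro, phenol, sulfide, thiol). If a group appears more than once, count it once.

–SH on an sp³ carbon → thiol.
–C(=O)– with carbon on both sides → ketone.
pendant –CHO: carbonyl C bonded to C and H → aldehyde.
pendant –CH2SH → thiol.
pendant –COOCH3: carbonyl C bonded to C and –OCH3 → ester.
Distinct types present: aldehyde, ester, ketone, thiol.

4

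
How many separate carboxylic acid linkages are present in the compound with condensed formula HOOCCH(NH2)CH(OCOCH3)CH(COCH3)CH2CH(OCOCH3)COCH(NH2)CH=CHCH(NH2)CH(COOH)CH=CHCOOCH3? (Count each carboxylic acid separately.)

2

–COOH: carbonyl C bonded to –OH and C → carboxylic acid (the –OH is not a separate alcohol).
–NH2 on an sp³ carbon with no adjacent C=O → amine.
pendant –OC(=O)CH3: an acyloxy group → ester.
pendant –COCH3: carbonyl C bonded to two carbons → ketone.
pendant –OC(=O)CH3: an acyloxy group → ester.
–C(=O)– with carbon on both sides → ketone.
–NH2 on an sp³ carbon with no adjacent C=O → amine.
C=C double bond → alkene.
–NH2 on an sp³ carbon with no adjacent C=O → amine.
pendant –COOH: carbonyl C bonded to C and –OH → carboxylic acid.
C=C double bond → alkene.
–C(=O)OCH3: carbonyl C bonded to C and to –OCH3 → ester (not ketone + ether).
Carboxylic acid appears at: HOOC, CH(COOH) → 2.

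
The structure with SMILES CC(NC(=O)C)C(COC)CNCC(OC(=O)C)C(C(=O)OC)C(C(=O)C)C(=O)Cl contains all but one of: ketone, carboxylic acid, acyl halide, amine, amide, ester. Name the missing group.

carboxylic acid

ketone: present (CH(COCH3) — pendant –COCH3: carbonyl C bonded to two carbons → ketone).
acyl halide: present (COCl — –C(=O)Cl: carbonyl C bonded to C and to a halogen → acyl halide (not alkyl halide)).
ester: present (CH(OCOCH3) — pendant –OC(=O)CH3: an acyloxy group → ester).
amide: present (CH(NHCOCH3) — pendant –NHC(=O)CH3: N bonded to a carbonyl → amide (not amine)).
amine: present (CH2NHCH2 — C–N–C with sp³ carbons and no adjacent C=O → amine (secondary)).
carboxylic acid: absent. In each of CH(OCOCH3) and CH(COOCH3), the acyl oxygen is bonded to carbon (–O–C), not to H, so this is an ester. In CH(NHCOCH3), the carbonyl is bonded to nitrogen, not to –OH; that is an amide.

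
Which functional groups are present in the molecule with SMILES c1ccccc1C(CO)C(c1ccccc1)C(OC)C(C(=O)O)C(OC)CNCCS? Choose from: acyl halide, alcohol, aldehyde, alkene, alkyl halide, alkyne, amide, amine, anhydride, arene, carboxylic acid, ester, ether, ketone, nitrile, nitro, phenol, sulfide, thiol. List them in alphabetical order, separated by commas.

alcohol, amine, arene, carboxylic acid, ether, thiol

Taking each segment in turn:
  C6H5: C6H5– phenyl ring → arene.
  CH(CH2OH): pendant –CH2OH on an sp³ backbone C → alcohol.
  CH(C6H5): pendant –C6H5: benzene ring → arene.
  CH(OCH3): pendant –OCH3: C–O–C with sp³ C, no adjacent C=O → ether.
  CH(COOH): pendant –COOH: carbonyl C bonded to C and –OH → carboxylic acid.
  CH(OCH3): pendant –OCH3: C–O–C with sp³ C, no adjacent C=O → ether.
  CH2NHCH2: C–N–C with sp³ carbons and no adjacent C=O → amine (secondary).
  CH2SH: –SH on an sp³ carbon → thiol.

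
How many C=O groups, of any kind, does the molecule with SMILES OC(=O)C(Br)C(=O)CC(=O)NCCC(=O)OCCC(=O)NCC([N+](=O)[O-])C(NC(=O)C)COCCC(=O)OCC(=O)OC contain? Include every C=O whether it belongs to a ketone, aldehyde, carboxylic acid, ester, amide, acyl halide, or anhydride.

HOOC: carboxylic acid, 1 C=O (running total 1).
CO: ketone, 1 C=O (running total 2).
CH2CONHCH2: amide, 1 C=O (running total 3).
CH2COOCH2: ester, 1 C=O (running total 4).
CH2CONHCH2: amide, 1 C=O (running total 5).
CH(NHCOCH3): amide, 1 C=O (running total 6).
CH2COOCH2: ester, 1 C=O (running total 7).
COOCH3: ester, 1 C=O (running total 8).

8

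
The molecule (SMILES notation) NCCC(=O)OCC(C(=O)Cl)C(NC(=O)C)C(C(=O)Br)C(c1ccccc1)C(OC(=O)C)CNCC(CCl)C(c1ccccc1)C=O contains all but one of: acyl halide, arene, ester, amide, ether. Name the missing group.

ether

arene: present (CH(C6H5) — pendant –C6H5: benzene ring → arene).
ester: present (CH2COOCH2 — –C(=O)–O–C with C on the carbonyl side → ester).
amide: present (CH(NHCOCH3) — pendant –NHC(=O)CH3: N bonded to a carbonyl → amide (not amine)).
acyl halide: present (CH(COCl) — pendant –C(=O)X: carbonyl C bonded to C and halogen → acyl halide).
ether: absent. In each of CH2COOCH2 and CH(OCOCH3), the C–O–C oxygen is adjacent to a C=O, so it belongs to an ester, not an ether.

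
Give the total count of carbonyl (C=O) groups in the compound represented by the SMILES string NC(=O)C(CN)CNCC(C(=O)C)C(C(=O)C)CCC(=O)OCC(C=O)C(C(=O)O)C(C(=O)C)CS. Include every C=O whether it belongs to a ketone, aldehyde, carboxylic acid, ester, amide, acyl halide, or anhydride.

7

H2NCO: amide, 1 C=O (running total 1).
CH(COCH3): ketone, 1 C=O (running total 2).
CH(COCH3): ketone, 1 C=O (running total 3).
CH2COOCH2: ester, 1 C=O (running total 4).
CH(CHO): aldehyde, 1 C=O (running total 5).
CH(COOH): carboxylic acid, 1 C=O (running total 6).
CH(COCH3): ketone, 1 C=O (running total 7).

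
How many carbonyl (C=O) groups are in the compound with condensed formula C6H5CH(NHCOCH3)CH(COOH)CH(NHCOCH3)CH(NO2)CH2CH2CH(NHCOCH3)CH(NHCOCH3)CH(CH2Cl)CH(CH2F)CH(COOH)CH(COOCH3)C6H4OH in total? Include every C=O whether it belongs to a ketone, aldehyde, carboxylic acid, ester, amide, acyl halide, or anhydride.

CH(NHCOCH3): amide, 1 C=O (running total 1).
CH(COOH): carboxylic acid, 1 C=O (running total 2).
CH(NHCOCH3): amide, 1 C=O (running total 3).
CH(NHCOCH3): amide, 1 C=O (running total 4).
CH(NHCOCH3): amide, 1 C=O (running total 5).
CH(COOH): carboxylic acid, 1 C=O (running total 6).
CH(COOCH3): ester, 1 C=O (running total 7).

7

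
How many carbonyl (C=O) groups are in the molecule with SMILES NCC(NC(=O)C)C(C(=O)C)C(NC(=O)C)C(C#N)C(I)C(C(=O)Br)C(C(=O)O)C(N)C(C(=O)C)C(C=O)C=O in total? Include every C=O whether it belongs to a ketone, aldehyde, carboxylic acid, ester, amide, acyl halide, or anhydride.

CH(NHCOCH3): amide, 1 C=O (running total 1).
CH(COCH3): ketone, 1 C=O (running total 2).
CH(NHCOCH3): amide, 1 C=O (running total 3).
CH(COBr): acyl halide, 1 C=O (running total 4).
CH(COOH): carboxylic acid, 1 C=O (running total 5).
CH(COCH3): ketone, 1 C=O (running total 6).
CH(CHO): aldehyde, 1 C=O (running total 7).
CHO: aldehyde, 1 C=O (running total 8).

8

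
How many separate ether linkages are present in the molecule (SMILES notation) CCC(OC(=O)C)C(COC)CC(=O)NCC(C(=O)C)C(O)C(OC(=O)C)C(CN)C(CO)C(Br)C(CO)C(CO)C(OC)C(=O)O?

pendant –OC(=O)CH3: an acyloxy group → ester.
pendant –CH2OCH3: C–O–C linkage → ether.
–C(=O)–N– linkage → amide (the N is not an amine).
pendant –COCH3: carbonyl C bonded to two carbons → ketone.
–OH on an sp³ carbon → alcohol (secondary).
pendant –OC(=O)CH3: an acyloxy group → ester.
pendant –CH2NH2: N on sp³ C, no adjacent C=O → amine.
pendant –CH2OH on an sp³ backbone C → alcohol.
halogen on an sp³ carbon → alkyl halide.
pendant –CH2OH on an sp³ backbone C → alcohol.
pendant –CH2OH on an sp³ backbone C → alcohol.
pendant –OCH3: C–O–C with sp³ C, no adjacent C=O → ether.
–COOH: carbonyl C bonded to –OH and C → carboxylic acid (the –OH is not a separate alcohol).
Ether appears at: CH(CH2OCH3), CH(OCH3) → 2.

2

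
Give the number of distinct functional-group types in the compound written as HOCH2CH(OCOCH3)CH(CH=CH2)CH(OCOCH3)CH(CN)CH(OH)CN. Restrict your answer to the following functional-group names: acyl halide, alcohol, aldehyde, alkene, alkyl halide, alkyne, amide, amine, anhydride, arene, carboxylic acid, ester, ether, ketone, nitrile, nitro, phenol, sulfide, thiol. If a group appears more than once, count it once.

4

Taking each segment in turn:
  HOCH2: HO– on an sp³ carbon → alcohol.
  CH(OCOCH3): pendant –OC(=O)CH3: an acyloxy group → ester.
  CH(CH=CH2): pendant –CH=CH2: C=C double bond → alkene.
  CH(OCOCH3): pendant –OC(=O)CH3: an acyloxy group → ester.
  CH(CN): pendant –C≡N: nitrile.
  CH(OH): –OH on an sp³ carbon → alcohol (secondary).
  CN: –C≡N: carbon triple-bonded to nitrogen → nitrile.
Distinct types present: alcohol, alkene, ester, nitrile.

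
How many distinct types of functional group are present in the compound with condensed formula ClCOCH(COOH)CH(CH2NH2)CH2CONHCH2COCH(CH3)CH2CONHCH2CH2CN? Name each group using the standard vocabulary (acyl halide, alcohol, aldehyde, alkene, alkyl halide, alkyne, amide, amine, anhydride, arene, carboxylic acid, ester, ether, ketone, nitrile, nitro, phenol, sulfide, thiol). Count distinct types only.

Reading the structure from left to right:
  ClCO: –C(=O)Cl: carbonyl C bonded to C and to a halogen → acyl halide (not alkyl halide).
  CH(COOH): pendant –COOH: carbonyl C bonded to C and –OH → carboxylic acid.
  CH(CH2NH2): pendant –CH2NH2: N on sp³ C, no adjacent C=O → amine.
  CH2CONHCH2: –C(=O)–N– linkage → amide (the N is not an amine).
  CO: –C(=O)– with carbon on both sides → ketone.
  CH2CONHCH2: –C(=O)–N– linkage → amide (the N is not an amine).
  CN: –C≡N: carbon triple-bonded to nitrogen → nitrile.
Distinct types present: acyl halide, amide, amine, carboxylic acid, ketone, nitrile.

6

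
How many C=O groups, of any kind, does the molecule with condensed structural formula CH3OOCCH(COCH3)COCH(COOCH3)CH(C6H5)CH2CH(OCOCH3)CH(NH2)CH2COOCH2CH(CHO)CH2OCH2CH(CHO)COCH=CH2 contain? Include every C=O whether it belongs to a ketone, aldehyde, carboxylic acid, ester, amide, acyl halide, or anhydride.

CH3OOC: ester, 1 C=O (running total 1).
CH(COCH3): ketone, 1 C=O (running total 2).
CO: ketone, 1 C=O (running total 3).
CH(COOCH3): ester, 1 C=O (running total 4).
CH(OCOCH3): ester, 1 C=O (running total 5).
CH2COOCH2: ester, 1 C=O (running total 6).
CH(CHO): aldehyde, 1 C=O (running total 7).
CH(CHO): aldehyde, 1 C=O (running total 8).
CO: ketone, 1 C=O (running total 9).

9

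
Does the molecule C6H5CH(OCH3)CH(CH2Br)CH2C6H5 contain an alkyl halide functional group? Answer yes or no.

yes

Taking each segment in turn:
  C6H5: C6H5– phenyl ring → arene.
  CH(OCH3): pendant –OCH3: C–O–C with sp³ C, no adjacent C=O → ether.
  CH(CH2Br): pendant –CH2X: halogen on sp³ carbon → alkyl halide.
  C6H5: –C6H5 phenyl ring → arene.
The CH(CH2Br) segment supplies the alkyl halide: pendant –CH2X: halogen on sp³ carbon → alkyl halide.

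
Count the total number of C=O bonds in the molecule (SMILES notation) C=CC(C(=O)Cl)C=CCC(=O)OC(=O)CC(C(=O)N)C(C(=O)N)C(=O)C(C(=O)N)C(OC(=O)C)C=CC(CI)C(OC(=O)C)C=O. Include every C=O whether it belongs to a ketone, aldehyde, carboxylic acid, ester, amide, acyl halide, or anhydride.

CH(COCl): acyl halide, 1 C=O (running total 1).
CH2CO-O-COCH2: anhydride, 2 C=O (running total 3).
CH(CONH2): amide, 1 C=O (running total 4).
CH(CONH2): amide, 1 C=O (running total 5).
CO: ketone, 1 C=O (running total 6).
CH(CONH2): amide, 1 C=O (running total 7).
CH(OCOCH3): ester, 1 C=O (running total 8).
CH(OCOCH3): ester, 1 C=O (running total 9).
CHO: aldehyde, 1 C=O (running total 10).

10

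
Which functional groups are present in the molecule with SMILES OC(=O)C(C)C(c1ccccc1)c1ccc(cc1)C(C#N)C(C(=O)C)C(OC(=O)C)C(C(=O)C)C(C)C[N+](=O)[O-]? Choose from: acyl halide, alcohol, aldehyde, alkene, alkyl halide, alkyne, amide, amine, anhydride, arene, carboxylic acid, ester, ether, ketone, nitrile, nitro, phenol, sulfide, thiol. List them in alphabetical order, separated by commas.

Taking each segment in turn:
  HOOC: –COOH: carbonyl C bonded to –OH and C → carboxylic acid (the –OH is not a separate alcohol).
  CH(C6H5): pendant –C6H5: benzene ring → arene.
  C6H4: para-disubstituted benzene ring → arene.
  CH(CN): pendant –C≡N: nitrile.
  CH(COCH3): pendant –COCH3: carbonyl C bonded to two carbons → ketone.
  CH(OCOCH3): pendant –OC(=O)CH3: an acyloxy group → ester.
  CH(COCH3): pendant –COCH3: carbonyl C bonded to two carbons → ketone.
  CH2NO2: –NO2 on carbon → nitro group.

arene, carboxylic acid, ester, ketone, nitrile, nitro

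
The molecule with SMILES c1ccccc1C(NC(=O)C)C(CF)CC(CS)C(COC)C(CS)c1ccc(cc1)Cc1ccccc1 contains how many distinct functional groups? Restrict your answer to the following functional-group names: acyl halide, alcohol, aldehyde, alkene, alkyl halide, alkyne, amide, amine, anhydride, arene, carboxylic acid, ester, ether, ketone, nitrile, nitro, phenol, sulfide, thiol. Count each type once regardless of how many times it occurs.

5

C6H5– phenyl ring → arene.
pendant –NHC(=O)CH3: N bonded to a carbonyl → amide (not amine).
pendant –CH2X: halogen on sp³ carbon → alkyl halide.
pendant –CH2SH → thiol.
pendant –CH2OCH3: C–O–C linkage → ether.
pendant –CH2SH → thiol.
para-disubstituted benzene ring → arene.
–C6H5 phenyl ring → arene.
Distinct types present: alkyl halide, amide, arene, ether, thiol.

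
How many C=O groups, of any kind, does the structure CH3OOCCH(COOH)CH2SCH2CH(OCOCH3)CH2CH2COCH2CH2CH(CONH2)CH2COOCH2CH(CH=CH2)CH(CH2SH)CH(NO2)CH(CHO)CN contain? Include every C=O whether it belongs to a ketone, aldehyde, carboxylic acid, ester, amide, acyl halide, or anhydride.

7

CH3OOC: ester, 1 C=O (running total 1).
CH(COOH): carboxylic acid, 1 C=O (running total 2).
CH(OCOCH3): ester, 1 C=O (running total 3).
CO: ketone, 1 C=O (running total 4).
CH(CONH2): amide, 1 C=O (running total 5).
CH2COOCH2: ester, 1 C=O (running total 6).
CH(CHO): aldehyde, 1 C=O (running total 7).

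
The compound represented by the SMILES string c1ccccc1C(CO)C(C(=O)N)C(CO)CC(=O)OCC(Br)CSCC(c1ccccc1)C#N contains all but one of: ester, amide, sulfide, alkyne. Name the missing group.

amide: present (CH(CONH2) — pendant –CONH2: carbonyl C bonded to C and N → amide).
ester: present (CH2COOCH2 — –C(=O)–O–C with C on the carbonyl side → ester).
sulfide: present (CH2SCH2 — C–S–C linkage → sulfide (thioether)).
alkyne: absent. In CN, the triple bond is C≡N, not C≡C, so it is a nitrile.

alkyne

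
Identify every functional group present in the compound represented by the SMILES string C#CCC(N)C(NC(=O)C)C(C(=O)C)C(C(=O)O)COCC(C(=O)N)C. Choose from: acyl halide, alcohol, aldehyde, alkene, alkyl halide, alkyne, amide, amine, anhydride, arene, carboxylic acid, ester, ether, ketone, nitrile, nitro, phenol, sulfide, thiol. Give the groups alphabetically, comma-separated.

alkyne, amide, amine, carboxylic acid, ether, ketone

Taking each segment in turn:
  HC≡C: C≡C triple bond → alkyne.
  CH(NH2): –NH2 on an sp³ carbon with no adjacent C=O → amine.
  CH(NHCOCH3): pendant –NHC(=O)CH3: N bonded to a carbonyl → amide (not amine).
  CH(COCH3): pendant –COCH3: carbonyl C bonded to two carbons → ketone.
  CH(COOH): pendant –COOH: carbonyl C bonded to C and –OH → carboxylic acid.
  CH2OCH2: C–O–C with sp³ carbons on both sides and no adjacent C=O → ether.
  CH(CONH2): pendant –CONH2: carbonyl C bonded to C and N → amide.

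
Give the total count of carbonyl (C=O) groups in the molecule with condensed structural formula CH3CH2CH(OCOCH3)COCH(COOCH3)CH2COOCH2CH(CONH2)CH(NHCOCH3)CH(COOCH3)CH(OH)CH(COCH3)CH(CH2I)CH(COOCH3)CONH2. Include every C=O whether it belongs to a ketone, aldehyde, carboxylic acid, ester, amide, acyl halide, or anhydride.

CH(OCOCH3): ester, 1 C=O (running total 1).
CO: ketone, 1 C=O (running total 2).
CH(COOCH3): ester, 1 C=O (running total 3).
CH2COOCH2: ester, 1 C=O (running total 4).
CH(CONH2): amide, 1 C=O (running total 5).
CH(NHCOCH3): amide, 1 C=O (running total 6).
CH(COOCH3): ester, 1 C=O (running total 7).
CH(COCH3): ketone, 1 C=O (running total 8).
CH(COOCH3): ester, 1 C=O (running total 9).
CONH2: amide, 1 C=O (running total 10).

10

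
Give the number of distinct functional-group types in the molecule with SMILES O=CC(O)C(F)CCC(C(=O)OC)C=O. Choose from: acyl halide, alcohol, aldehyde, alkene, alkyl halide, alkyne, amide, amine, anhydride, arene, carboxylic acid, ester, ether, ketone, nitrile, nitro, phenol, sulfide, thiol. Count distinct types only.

terminal –CHO: carbonyl C bonded to H and C → aldehyde.
–OH on an sp³ carbon → alcohol (secondary).
halogen on an sp³ carbon → alkyl halide.
pendant –COOCH3: carbonyl C bonded to C and –OCH3 → ester.
terminal –CHO: carbonyl C bonded to H and C → aldehyde.
Distinct types present: alcohol, aldehyde, alkyl halide, ester.

4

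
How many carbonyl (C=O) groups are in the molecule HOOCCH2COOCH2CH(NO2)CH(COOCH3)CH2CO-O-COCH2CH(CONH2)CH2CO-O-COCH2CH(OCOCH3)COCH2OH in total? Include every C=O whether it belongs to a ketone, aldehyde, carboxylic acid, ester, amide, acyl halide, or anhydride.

10

HOOC: carboxylic acid, 1 C=O (running total 1).
CH2COOCH2: ester, 1 C=O (running total 2).
CH(COOCH3): ester, 1 C=O (running total 3).
CH2CO-O-COCH2: anhydride, 2 C=O (running total 5).
CH(CONH2): amide, 1 C=O (running total 6).
CH2CO-O-COCH2: anhydride, 2 C=O (running total 8).
CH(OCOCH3): ester, 1 C=O (running total 9).
CO: ketone, 1 C=O (running total 10).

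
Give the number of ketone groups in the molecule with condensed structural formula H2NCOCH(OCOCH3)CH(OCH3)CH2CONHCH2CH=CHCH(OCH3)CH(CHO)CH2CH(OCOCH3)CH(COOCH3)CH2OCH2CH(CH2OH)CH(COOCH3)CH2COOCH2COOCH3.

0

Reading the structure from left to right:
  H2NCO: –C(=O)NH2: carbonyl C bonded to C and to N → amide (the N is not a separate amine).
  CH(OCOCH3): pendant –OC(=O)CH3: an acyloxy group → ester.
  CH(OCH3): pendant –OCH3: C–O–C with sp³ C, no adjacent C=O → ether.
  CH2CONHCH2: –C(=O)–N– linkage → amide (the N is not an amine).
  CH=CH: C=C double bond → alkene.
  CH(OCH3): pendant –OCH3: C–O–C with sp³ C, no adjacent C=O → ether.
  CH(CHO): pendant –CHO: carbonyl C bonded to C and H → aldehyde.
  CH(OCOCH3): pendant –OC(=O)CH3: an acyloxy group → ester.
  CH(COOCH3): pendant –COOCH3: carbonyl C bonded to C and –OCH3 → ester.
  CH2OCH2: C–O–C with sp³ carbons on both sides and no adjacent C=O → ether.
  CH(CH2OH): pendant –CH2OH on an sp³ backbone C → alcohol.
  CH(COOCH3): pendant –COOCH3: carbonyl C bonded to C and –OCH3 → ester.
  CH2COOCH2: –C(=O)–O–C with C on the carbonyl side → ester.
  COOCH3: –C(=O)OCH3: carbonyl C bonded to C and to –OCH3 → ester (not ketone + ether).
No segment is a ketone: H2NCO is amide, not ketone; CH(OCOCH3) is ester, not ketone; CH2CONHCH2 is amide, not ketone. → 0.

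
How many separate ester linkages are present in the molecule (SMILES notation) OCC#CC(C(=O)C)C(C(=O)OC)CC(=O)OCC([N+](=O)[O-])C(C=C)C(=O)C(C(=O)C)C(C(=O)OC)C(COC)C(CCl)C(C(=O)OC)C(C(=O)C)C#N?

4

HO– on an sp³ carbon → alcohol.
C≡C triple bond → alkyne.
pendant –COCH3: carbonyl C bonded to two carbons → ketone.
pendant –COOCH3: carbonyl C bonded to C and –OCH3 → ester.
–C(=O)–O–C with C on the carbonyl side → ester.
–NO2 on an sp³ carbon → nitro (the N=O is not a carbonyl).
pendant –CH=CH2: C=C double bond → alkene.
–C(=O)– with carbon on both sides → ketone.
pendant –COCH3: carbonyl C bonded to two carbons → ketone.
pendant –COOCH3: carbonyl C bonded to C and –OCH3 → ester.
pendant –CH2OCH3: C–O–C linkage → ether.
pendant –CH2X: halogen on sp³ carbon → alkyl halide.
pendant –COOCH3: carbonyl C bonded to C and –OCH3 → ester.
pendant –COCH3: carbonyl C bonded to two carbons → ketone.
–C≡N: carbon triple-bonded to nitrogen → nitrile.
Ester appears at: CH(COOCH3), CH2COOCH2, CH(COOCH3), CH(COOCH3) → 4.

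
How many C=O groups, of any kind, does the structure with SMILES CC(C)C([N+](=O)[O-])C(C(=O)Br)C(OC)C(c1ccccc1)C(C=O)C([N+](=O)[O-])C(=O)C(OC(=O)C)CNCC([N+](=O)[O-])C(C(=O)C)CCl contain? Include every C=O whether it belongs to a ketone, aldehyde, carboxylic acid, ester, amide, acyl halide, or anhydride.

CH(COBr): acyl halide, 1 C=O (running total 1).
CH(CHO): aldehyde, 1 C=O (running total 2).
CO: ketone, 1 C=O (running total 3).
CH(OCOCH3): ester, 1 C=O (running total 4).
CH(COCH3): ketone, 1 C=O (running total 5).

5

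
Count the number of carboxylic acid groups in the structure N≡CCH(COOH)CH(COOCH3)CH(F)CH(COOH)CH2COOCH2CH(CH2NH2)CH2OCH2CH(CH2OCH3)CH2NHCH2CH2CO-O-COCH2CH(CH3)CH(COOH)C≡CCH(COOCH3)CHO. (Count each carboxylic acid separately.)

3

Working along the chain:
  N≡C: N≡C–: carbon triple-bonded to nitrogen → nitrile.
  CH(COOH): pendant –COOH: carbonyl C bonded to C and –OH → carboxylic acid.
  CH(COOCH3): pendant –COOCH3: carbonyl C bonded to C and –OCH3 → ester.
  CH(F): halogen on an sp³ carbon → alkyl halide.
  CH(COOH): pendant –COOH: carbonyl C bonded to C and –OH → carboxylic acid.
  CH2COOCH2: –C(=O)–O–C with C on the carbonyl side → ester.
  CH(CH2NH2): pendant –CH2NH2: N on sp³ C, no adjacent C=O → amine.
  CH2OCH2: C–O–C with sp³ carbons on both sides and no adjacent C=O → ether.
  CH(CH2OCH3): pendant –CH2OCH3: C–O–C linkage → ether.
  CH2NHCH2: C–N–C with sp³ carbons and no adjacent C=O → amine (secondary).
  CH2CO-O-COCH2: two acyl groups sharing one oxygen, –C(=O)–O–C(=O)– → anhydride.
  CH(COOH): pendant –COOH: carbonyl C bonded to C and –OH → carboxylic acid.
  C≡C: C≡C triple bond → alkyne.
  CH(COOCH3): pendant –COOCH3: carbonyl C bonded to C and –OCH3 → ester.
  CHO: terminal –CHO: carbonyl C bonded to H and C → aldehyde.
Carboxylic acid appears at: CH(COOH), CH(COOH), CH(COOH) → 3.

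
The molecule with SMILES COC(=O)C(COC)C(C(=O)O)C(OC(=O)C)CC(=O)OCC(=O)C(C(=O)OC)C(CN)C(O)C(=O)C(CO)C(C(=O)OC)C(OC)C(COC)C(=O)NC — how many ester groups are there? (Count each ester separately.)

5

Reading the structure from left to right:
  CH3OOC: CH3O–C(=O)–: carbonyl C bonded to C and to –OCH3 → ester (not ketone + ether).
  CH(CH2OCH3): pendant –CH2OCH3: C–O–C linkage → ether.
  CH(COOH): pendant –COOH: carbonyl C bonded to C and –OH → carboxylic acid.
  CH(OCOCH3): pendant –OC(=O)CH3: an acyloxy group → ester.
  CH2COOCH2: –C(=O)–O–C with C on the carbonyl side → ester.
  CO: –C(=O)– with carbon on both sides → ketone.
  CH(COOCH3): pendant –COOCH3: carbonyl C bonded to C and –OCH3 → ester.
  CH(CH2NH2): pendant –CH2NH2: N on sp³ C, no adjacent C=O → amine.
  CH(OH): –OH on an sp³ carbon → alcohol (secondary).
  CO: –C(=O)– with carbon on both sides → ketone.
  CH(CH2OH): pendant –CH2OH on an sp³ backbone C → alcohol.
  CH(COOCH3): pendant –COOCH3: carbonyl C bonded to C and –OCH3 → ester.
  CH(OCH3): pendant –OCH3: C–O–C with sp³ C, no adjacent C=O → ether.
  CH(CH2OCH3): pendant –CH2OCH3: C–O–C linkage → ether.
  CONHCH3: –C(=O)NHCH3: carbonyl C bonded to C and to N → amide (the N is not an amine).
Ester appears at: CH3OOC, CH(OCOCH3), CH2COOCH2, CH(COOCH3), CH(COOCH3) → 5.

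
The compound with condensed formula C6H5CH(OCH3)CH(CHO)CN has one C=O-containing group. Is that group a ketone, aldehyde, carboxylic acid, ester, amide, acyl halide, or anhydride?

aldehyde

The carbonyl is in the CH(CHO) segment: pendant –CHO: carbonyl C bonded to C and H → aldehyde.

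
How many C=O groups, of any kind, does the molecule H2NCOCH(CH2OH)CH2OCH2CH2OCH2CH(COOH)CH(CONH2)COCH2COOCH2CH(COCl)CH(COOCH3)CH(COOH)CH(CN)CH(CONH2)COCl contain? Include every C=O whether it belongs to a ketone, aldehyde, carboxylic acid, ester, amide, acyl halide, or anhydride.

10

H2NCO: amide, 1 C=O (running total 1).
CH(COOH): carboxylic acid, 1 C=O (running total 2).
CH(CONH2): amide, 1 C=O (running total 3).
CO: ketone, 1 C=O (running total 4).
CH2COOCH2: ester, 1 C=O (running total 5).
CH(COCl): acyl halide, 1 C=O (running total 6).
CH(COOCH3): ester, 1 C=O (running total 7).
CH(COOH): carboxylic acid, 1 C=O (running total 8).
CH(CONH2): amide, 1 C=O (running total 9).
COCl: acyl halide, 1 C=O (running total 10).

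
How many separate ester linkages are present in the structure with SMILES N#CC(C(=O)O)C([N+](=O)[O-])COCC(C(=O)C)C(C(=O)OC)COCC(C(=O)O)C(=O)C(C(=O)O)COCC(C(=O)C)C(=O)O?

N≡C–: carbon triple-bonded to nitrogen → nitrile.
pendant –COOH: carbonyl C bonded to C and –OH → carboxylic acid.
–NO2 on an sp³ carbon → nitro (the N=O is not a carbonyl).
C–O–C with sp³ carbons on both sides and no adjacent C=O → ether.
pendant –COCH3: carbonyl C bonded to two carbons → ketone.
pendant –COOCH3: carbonyl C bonded to C and –OCH3 → ester.
C–O–C with sp³ carbons on both sides and no adjacent C=O → ether.
pendant –COOH: carbonyl C bonded to C and –OH → carboxylic acid.
–C(=O)– with carbon on both sides → ketone.
pendant –COOH: carbonyl C bonded to C and –OH → carboxylic acid.
C–O–C with sp³ carbons on both sides and no adjacent C=O → ether.
pendant –COCH3: carbonyl C bonded to two carbons → ketone.
–COOH: carbonyl C bonded to –OH and C → carboxylic acid (the –OH is not a separate alcohol).
Ester appears at: CH(COOCH3) → 1.

1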